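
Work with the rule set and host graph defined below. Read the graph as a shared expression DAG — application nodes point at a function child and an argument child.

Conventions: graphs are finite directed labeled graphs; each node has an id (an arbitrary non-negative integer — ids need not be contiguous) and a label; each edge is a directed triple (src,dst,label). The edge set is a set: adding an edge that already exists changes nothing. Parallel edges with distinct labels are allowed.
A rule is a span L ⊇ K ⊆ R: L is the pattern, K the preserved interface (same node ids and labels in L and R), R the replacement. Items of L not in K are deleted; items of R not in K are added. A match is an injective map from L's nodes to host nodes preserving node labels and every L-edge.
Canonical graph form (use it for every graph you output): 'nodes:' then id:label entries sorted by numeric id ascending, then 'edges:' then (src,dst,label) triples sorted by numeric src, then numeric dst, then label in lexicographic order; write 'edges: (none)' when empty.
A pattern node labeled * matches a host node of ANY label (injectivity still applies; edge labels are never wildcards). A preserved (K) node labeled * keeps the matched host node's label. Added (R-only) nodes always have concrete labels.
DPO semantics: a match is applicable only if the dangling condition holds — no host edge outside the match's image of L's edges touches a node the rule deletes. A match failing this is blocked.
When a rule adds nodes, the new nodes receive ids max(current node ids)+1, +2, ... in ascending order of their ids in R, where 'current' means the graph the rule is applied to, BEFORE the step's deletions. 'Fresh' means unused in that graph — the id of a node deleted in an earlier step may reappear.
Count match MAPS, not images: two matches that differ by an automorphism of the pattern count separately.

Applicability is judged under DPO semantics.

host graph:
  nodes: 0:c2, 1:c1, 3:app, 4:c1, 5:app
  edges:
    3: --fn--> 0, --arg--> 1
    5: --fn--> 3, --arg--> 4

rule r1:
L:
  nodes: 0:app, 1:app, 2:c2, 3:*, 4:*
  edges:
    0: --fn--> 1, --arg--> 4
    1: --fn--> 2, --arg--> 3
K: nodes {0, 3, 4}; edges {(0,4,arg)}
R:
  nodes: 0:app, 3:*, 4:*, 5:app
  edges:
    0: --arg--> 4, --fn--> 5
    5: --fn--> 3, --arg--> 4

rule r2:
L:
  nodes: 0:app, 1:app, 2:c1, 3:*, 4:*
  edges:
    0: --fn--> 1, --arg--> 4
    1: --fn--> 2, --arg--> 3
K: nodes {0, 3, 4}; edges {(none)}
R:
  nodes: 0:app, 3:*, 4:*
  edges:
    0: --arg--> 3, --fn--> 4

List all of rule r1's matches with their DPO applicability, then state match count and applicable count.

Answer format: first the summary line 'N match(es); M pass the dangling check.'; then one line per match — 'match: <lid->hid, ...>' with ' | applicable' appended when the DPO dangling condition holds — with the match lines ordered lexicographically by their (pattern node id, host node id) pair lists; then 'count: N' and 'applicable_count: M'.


1 match(es); 1 pass the dangling check.
match: 0->5, 1->3, 2->0, 3->1, 4->4 | applicable
count: 1
applicable_count: 1


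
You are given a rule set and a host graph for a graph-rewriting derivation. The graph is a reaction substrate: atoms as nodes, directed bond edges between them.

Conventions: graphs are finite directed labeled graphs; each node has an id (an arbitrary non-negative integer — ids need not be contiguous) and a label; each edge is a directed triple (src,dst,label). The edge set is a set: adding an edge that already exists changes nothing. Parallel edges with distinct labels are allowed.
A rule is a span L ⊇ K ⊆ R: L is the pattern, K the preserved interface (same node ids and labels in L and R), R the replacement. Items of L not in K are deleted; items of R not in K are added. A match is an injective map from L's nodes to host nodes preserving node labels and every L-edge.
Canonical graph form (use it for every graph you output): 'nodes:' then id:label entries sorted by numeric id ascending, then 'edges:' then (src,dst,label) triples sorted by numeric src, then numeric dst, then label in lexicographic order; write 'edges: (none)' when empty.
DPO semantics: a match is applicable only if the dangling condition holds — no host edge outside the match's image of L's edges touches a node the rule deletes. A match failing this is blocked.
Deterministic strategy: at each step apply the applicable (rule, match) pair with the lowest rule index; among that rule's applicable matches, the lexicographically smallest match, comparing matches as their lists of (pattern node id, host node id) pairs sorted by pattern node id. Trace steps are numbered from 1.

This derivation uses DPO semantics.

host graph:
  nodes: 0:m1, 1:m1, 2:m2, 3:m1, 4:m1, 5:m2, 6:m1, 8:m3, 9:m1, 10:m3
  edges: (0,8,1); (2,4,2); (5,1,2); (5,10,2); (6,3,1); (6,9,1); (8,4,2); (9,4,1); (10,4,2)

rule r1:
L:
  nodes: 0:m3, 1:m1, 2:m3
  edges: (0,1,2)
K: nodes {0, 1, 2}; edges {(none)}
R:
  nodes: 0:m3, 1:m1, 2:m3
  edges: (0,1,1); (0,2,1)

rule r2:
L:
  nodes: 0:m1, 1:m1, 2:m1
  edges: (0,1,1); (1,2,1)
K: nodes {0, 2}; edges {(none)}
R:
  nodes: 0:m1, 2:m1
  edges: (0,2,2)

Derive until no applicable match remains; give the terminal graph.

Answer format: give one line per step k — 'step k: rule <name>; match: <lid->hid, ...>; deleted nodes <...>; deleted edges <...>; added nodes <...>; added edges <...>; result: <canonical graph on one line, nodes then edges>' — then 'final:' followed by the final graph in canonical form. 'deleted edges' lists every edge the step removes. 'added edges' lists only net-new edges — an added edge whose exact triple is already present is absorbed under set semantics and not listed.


step 1: rule r1; match: 0->8, 1->4, 2->10; deleted nodes (none); deleted edges (8,4,2); added nodes (none); added edges (8,4,1); (8,10,1); result: nodes: 0:m1, 1:m1, 2:m2, 3:m1, 4:m1, 5:m2, 6:m1, 8:m3, 9:m1, 10:m3 edges: (0,8,1); (2,4,2); (5,1,2); (5,10,2); (6,3,1); (6,9,1); (8,4,1); (8,10,1); (9,4,1); (10,4,2)
step 2: rule r1; match: 0->10, 1->4, 2->8; deleted nodes (none); deleted edges (10,4,2); added nodes (none); added edges (10,4,1); (10,8,1); result: nodes: 0:m1, 1:m1, 2:m2, 3:m1, 4:m1, 5:m2, 6:m1, 8:m3, 9:m1, 10:m3 edges: (0,8,1); (2,4,2); (5,1,2); (5,10,2); (6,3,1); (6,9,1); (8,4,1); (8,10,1); (9,4,1); (10,4,1); (10,8,1)
step 3: rule r2; match: 0->6, 1->9, 2->4; deleted nodes 9; deleted edges (6,9,1); (9,4,1); added nodes (none); added edges (6,4,2); result: nodes: 0:m1, 1:m1, 2:m2, 3:m1, 4:m1, 5:m2, 6:m1, 8:m3, 10:m3 edges: (0,8,1); (2,4,2); (5,1,2); (5,10,2); (6,3,1); (6,4,2); (8,4,1); (8,10,1); (10,4,1); (10,8,1)
final:
nodes: 0:m1, 1:m1, 2:m2, 3:m1, 4:m1, 5:m2, 6:m1, 8:m3, 10:m3
edges: (0,8,1); (2,4,2); (5,1,2); (5,10,2); (6,3,1); (6,4,2); (8,4,1); (8,10,1); (10,4,1); (10,8,1)


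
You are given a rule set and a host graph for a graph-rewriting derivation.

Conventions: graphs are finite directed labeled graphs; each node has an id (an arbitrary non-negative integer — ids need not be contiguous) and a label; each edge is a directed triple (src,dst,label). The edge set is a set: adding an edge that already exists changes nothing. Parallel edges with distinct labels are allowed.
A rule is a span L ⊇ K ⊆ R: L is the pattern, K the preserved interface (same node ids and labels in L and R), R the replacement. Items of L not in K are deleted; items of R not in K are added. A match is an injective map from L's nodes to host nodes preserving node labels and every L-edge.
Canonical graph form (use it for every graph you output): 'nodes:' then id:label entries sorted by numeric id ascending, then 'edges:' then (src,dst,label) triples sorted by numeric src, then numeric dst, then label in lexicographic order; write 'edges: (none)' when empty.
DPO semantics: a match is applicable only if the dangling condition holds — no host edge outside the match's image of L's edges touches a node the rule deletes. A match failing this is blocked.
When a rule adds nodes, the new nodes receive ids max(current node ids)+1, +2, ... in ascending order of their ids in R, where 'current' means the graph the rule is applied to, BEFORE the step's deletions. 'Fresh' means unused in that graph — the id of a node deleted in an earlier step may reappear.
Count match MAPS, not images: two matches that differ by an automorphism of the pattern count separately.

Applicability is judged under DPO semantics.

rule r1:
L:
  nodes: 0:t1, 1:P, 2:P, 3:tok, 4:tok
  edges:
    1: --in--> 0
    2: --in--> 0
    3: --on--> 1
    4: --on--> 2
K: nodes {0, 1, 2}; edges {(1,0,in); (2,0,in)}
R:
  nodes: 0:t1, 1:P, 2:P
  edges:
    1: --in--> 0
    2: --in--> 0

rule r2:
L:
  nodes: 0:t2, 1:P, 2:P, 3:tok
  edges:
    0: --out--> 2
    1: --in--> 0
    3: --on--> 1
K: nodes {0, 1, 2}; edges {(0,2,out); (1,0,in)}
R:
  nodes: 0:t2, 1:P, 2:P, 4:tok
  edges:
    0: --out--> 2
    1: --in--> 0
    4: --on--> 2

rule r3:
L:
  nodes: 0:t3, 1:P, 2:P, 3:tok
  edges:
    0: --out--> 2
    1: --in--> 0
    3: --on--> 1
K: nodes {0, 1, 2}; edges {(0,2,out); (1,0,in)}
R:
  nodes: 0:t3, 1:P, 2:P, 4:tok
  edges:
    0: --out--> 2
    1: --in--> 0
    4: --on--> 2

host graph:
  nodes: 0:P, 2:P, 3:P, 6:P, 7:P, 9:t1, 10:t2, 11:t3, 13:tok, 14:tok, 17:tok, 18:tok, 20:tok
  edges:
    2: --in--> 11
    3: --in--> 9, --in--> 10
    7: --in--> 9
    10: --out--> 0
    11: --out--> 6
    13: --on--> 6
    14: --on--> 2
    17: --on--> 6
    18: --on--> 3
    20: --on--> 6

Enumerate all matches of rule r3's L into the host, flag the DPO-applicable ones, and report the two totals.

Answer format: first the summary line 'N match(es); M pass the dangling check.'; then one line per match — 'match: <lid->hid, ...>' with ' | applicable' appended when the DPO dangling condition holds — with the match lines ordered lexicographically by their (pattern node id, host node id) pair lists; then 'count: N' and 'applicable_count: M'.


1 match(es); 1 pass the dangling check.
match: 0->11, 1->2, 2->6, 3->14 | applicable
count: 1
applicable_count: 1


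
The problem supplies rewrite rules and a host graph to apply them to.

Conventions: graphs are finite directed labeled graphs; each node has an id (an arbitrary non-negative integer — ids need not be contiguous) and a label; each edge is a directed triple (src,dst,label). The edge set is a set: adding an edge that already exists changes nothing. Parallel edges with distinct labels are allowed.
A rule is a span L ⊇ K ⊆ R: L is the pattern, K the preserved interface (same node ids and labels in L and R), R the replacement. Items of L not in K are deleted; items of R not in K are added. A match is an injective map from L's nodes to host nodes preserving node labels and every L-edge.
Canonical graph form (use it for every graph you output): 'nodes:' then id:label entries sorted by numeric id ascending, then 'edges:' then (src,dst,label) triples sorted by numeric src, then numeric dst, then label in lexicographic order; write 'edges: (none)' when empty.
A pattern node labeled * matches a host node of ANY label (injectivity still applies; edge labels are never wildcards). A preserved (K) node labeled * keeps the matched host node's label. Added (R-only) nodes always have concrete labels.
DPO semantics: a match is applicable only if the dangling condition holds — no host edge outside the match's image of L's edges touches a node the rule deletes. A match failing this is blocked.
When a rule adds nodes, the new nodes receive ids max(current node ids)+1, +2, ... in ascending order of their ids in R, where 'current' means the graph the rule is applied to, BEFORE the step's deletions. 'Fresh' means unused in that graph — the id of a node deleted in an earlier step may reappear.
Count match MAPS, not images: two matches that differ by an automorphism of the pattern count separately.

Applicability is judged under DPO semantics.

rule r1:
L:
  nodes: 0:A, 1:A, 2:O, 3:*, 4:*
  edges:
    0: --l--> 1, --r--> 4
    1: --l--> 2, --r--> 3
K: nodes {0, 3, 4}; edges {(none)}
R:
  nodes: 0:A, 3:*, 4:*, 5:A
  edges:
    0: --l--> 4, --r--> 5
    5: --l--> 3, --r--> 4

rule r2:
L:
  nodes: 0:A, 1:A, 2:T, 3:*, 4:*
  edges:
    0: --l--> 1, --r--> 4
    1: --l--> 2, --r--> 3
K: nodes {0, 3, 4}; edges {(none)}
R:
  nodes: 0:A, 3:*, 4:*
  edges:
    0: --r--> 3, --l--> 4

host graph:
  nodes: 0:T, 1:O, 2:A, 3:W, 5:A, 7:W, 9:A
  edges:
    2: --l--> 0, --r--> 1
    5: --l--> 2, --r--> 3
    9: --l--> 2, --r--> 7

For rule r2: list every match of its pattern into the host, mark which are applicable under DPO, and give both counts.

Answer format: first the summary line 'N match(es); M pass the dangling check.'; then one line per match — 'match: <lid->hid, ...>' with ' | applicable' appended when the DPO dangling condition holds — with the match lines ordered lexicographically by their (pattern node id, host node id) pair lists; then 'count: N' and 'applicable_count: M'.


2 match(es); 0 pass the dangling check.
match: 0->5, 1->2, 2->0, 3->1, 4->3
match: 0->9, 1->2, 2->0, 3->1, 4->7
count: 2
applicable_count: 0


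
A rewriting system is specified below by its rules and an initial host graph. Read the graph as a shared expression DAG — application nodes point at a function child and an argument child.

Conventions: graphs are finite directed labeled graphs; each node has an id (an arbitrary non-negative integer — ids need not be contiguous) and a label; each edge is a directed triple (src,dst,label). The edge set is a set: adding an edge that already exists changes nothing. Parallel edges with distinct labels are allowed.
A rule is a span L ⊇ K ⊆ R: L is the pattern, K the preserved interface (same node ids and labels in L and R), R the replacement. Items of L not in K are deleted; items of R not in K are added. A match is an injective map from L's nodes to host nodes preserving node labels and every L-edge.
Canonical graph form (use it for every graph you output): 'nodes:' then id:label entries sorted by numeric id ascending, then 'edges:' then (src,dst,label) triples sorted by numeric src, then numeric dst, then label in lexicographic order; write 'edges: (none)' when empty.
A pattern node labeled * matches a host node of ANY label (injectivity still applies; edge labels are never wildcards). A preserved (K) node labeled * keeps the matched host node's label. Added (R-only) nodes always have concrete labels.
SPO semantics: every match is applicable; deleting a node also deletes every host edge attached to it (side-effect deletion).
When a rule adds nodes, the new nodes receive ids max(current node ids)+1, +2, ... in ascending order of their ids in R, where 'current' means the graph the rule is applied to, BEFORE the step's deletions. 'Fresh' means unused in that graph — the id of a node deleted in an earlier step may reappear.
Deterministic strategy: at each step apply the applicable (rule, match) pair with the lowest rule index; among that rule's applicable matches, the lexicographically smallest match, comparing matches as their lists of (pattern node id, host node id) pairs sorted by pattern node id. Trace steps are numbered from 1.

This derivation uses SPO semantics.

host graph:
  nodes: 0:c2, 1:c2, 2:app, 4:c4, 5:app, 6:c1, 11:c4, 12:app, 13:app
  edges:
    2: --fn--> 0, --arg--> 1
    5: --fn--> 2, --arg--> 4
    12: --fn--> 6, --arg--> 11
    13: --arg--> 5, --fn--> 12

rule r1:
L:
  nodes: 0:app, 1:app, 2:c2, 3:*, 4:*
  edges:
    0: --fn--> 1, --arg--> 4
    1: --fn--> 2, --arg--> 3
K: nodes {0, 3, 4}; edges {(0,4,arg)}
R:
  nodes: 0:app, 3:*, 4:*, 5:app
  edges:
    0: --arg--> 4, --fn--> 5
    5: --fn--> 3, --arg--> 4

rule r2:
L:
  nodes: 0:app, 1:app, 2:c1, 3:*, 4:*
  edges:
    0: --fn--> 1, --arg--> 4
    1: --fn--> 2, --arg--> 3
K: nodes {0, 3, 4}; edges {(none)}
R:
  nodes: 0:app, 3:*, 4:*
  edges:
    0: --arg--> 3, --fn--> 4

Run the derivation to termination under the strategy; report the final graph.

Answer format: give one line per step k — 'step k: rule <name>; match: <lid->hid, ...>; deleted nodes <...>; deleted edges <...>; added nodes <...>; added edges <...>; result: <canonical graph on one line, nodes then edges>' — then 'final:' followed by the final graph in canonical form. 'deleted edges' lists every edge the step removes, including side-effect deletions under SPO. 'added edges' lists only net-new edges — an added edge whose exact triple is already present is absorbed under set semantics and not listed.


step 1: rule r1; match: 0->5, 1->2, 2->0, 3->1, 4->4; deleted nodes 0, 2; deleted edges (2,0,fn); (2,1,arg); (5,2,fn); added nodes 14; added edges (5,14,fn); (14,1,fn); (14,4,arg); result: nodes: 1:c2, 4:c4, 5:app, 6:c1, 11:c4, 12:app, 13:app, 14:app edges: (5,4,arg); (5,14,fn); (12,6,fn); (12,11,arg); (13,5,arg); (13,12,fn); (14,1,fn); (14,4,arg)
step 2: rule r2; match: 0->13, 1->12, 2->6, 3->11, 4->5; deleted nodes 6, 12; deleted edges (12,6,fn); (12,11,arg); (13,5,arg); (13,12,fn); added nodes (none); added edges (13,5,fn); (13,11,arg); result: nodes: 1:c2, 4:c4, 5:app, 11:c4, 13:app, 14:app edges: (5,4,arg); (5,14,fn); (13,5,fn); (13,11,arg); (14,1,fn); (14,4,arg)
final:
nodes: 1:c2, 4:c4, 5:app, 11:c4, 13:app, 14:app
edges: (5,4,arg); (5,14,fn); (13,5,fn); (13,11,arg); (14,1,fn); (14,4,arg)


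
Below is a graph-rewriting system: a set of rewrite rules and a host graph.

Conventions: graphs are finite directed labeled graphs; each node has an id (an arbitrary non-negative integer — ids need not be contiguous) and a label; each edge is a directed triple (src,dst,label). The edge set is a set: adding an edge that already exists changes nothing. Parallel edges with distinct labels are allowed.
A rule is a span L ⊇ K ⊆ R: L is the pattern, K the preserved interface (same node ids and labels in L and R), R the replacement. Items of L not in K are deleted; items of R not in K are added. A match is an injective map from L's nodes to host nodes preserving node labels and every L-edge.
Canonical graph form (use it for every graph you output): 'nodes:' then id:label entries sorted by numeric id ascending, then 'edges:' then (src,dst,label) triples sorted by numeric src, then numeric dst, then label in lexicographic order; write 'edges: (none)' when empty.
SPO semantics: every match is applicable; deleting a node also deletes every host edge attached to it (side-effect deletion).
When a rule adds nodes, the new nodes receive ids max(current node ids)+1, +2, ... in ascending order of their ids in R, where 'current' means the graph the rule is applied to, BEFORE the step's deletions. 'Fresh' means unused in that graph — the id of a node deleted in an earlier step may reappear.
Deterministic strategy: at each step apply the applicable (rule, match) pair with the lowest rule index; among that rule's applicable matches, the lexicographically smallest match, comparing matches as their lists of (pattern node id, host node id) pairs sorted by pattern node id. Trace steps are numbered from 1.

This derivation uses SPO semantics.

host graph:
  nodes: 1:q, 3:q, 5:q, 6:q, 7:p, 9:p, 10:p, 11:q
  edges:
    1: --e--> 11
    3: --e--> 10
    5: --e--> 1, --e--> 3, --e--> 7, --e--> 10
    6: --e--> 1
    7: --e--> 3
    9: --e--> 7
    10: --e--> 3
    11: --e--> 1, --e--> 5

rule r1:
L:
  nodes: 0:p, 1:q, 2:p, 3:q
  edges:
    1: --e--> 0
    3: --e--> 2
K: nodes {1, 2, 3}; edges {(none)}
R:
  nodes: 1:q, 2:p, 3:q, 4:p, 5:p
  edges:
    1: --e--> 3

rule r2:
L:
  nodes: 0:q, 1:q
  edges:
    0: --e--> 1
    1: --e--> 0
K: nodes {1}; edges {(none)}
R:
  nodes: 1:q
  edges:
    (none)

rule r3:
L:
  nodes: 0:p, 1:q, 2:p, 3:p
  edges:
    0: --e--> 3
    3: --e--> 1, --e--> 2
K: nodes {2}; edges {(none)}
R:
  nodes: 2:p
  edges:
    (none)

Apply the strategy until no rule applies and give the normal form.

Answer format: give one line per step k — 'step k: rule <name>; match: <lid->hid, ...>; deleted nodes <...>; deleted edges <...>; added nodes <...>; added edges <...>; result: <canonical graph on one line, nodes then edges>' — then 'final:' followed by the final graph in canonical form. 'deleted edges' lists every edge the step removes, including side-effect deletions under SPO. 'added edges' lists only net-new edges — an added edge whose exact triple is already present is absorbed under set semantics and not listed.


step 1: rule r1; match: 0->7, 1->5, 2->10, 3->3; deleted nodes 7; deleted edges (3,10,e); (5,7,e); (7,3,e); (9,7,e); added nodes 12, 13; added edges (none); result: nodes: 1:q, 3:q, 5:q, 6:q, 9:p, 10:p, 11:q, 12:p, 13:p edges: (1,11,e); (5,1,e); (5,3,e); (5,10,e); (6,1,e); (10,3,e); (11,1,e); (11,5,e)
step 2: rule r2; match: 0->1, 1->11; deleted nodes 1; deleted edges (1,11,e); (5,1,e); (6,1,e); (11,1,e); added nodes (none); added edges (none); result: nodes: 3:q, 5:q, 6:q, 9:p, 10:p, 11:q, 12:p, 13:p edges: (5,3,e); (5,10,e); (10,3,e); (11,5,e)
final:
nodes: 3:q, 5:q, 6:q, 9:p, 10:p, 11:q, 12:p, 13:p
edges: (5,3,e); (5,10,e); (10,3,e); (11,5,e)


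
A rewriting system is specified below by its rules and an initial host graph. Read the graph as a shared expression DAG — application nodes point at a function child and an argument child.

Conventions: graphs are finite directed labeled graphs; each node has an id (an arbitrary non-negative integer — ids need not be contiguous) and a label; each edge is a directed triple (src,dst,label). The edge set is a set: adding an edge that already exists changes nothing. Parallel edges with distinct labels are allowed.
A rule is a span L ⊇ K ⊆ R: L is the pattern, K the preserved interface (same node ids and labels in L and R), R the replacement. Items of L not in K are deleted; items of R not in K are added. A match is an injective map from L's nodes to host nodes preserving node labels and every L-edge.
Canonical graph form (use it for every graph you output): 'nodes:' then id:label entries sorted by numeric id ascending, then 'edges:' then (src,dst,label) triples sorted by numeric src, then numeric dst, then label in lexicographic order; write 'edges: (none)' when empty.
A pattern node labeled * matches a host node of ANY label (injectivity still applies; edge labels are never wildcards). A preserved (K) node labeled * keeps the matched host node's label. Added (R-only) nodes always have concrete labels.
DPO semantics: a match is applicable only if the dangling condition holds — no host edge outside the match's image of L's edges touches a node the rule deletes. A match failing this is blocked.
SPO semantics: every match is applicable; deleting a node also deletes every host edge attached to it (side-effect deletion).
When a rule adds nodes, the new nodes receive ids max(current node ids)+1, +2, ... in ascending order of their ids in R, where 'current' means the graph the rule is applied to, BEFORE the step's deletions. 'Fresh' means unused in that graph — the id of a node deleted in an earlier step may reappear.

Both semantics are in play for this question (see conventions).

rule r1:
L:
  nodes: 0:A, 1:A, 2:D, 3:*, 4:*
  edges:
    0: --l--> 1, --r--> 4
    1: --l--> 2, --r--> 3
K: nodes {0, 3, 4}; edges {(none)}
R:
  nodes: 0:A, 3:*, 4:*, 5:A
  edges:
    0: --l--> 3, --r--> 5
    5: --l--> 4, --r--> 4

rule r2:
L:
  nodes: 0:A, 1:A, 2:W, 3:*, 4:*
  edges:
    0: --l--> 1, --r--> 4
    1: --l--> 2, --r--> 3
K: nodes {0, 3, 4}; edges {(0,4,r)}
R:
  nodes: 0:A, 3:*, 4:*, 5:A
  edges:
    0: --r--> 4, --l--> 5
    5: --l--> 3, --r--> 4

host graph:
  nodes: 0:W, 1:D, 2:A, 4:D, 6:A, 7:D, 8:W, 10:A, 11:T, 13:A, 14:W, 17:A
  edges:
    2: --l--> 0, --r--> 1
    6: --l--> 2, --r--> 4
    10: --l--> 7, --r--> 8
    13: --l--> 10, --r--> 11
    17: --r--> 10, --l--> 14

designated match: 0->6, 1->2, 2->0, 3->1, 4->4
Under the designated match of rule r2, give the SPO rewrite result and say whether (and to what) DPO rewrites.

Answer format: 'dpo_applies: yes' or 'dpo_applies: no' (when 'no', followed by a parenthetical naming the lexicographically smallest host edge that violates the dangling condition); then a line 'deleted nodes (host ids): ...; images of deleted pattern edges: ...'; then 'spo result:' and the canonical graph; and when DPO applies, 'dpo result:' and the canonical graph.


dpo_applies: yes
deleted nodes (host ids): 0, 2; images of deleted pattern edges: (2,0,l); (2,1,r); (6,2,l)
spo result:
nodes: 1:D, 4:D, 6:A, 7:D, 8:W, 10:A, 11:T, 13:A, 14:W, 17:A, 18:A
edges: (6,4,r); (6,18,l); (10,7,l); (10,8,r); (13,10,l); (13,11,r); (17,10,r); (17,14,l); (18,1,l); (18,4,r)
dpo result:
nodes: 1:D, 4:D, 6:A, 7:D, 8:W, 10:A, 11:T, 13:A, 14:W, 17:A, 18:A
edges: (6,4,r); (6,18,l); (10,7,l); (10,8,r); (13,10,l); (13,11,r); (17,10,r); (17,14,l); (18,1,l); (18,4,r)


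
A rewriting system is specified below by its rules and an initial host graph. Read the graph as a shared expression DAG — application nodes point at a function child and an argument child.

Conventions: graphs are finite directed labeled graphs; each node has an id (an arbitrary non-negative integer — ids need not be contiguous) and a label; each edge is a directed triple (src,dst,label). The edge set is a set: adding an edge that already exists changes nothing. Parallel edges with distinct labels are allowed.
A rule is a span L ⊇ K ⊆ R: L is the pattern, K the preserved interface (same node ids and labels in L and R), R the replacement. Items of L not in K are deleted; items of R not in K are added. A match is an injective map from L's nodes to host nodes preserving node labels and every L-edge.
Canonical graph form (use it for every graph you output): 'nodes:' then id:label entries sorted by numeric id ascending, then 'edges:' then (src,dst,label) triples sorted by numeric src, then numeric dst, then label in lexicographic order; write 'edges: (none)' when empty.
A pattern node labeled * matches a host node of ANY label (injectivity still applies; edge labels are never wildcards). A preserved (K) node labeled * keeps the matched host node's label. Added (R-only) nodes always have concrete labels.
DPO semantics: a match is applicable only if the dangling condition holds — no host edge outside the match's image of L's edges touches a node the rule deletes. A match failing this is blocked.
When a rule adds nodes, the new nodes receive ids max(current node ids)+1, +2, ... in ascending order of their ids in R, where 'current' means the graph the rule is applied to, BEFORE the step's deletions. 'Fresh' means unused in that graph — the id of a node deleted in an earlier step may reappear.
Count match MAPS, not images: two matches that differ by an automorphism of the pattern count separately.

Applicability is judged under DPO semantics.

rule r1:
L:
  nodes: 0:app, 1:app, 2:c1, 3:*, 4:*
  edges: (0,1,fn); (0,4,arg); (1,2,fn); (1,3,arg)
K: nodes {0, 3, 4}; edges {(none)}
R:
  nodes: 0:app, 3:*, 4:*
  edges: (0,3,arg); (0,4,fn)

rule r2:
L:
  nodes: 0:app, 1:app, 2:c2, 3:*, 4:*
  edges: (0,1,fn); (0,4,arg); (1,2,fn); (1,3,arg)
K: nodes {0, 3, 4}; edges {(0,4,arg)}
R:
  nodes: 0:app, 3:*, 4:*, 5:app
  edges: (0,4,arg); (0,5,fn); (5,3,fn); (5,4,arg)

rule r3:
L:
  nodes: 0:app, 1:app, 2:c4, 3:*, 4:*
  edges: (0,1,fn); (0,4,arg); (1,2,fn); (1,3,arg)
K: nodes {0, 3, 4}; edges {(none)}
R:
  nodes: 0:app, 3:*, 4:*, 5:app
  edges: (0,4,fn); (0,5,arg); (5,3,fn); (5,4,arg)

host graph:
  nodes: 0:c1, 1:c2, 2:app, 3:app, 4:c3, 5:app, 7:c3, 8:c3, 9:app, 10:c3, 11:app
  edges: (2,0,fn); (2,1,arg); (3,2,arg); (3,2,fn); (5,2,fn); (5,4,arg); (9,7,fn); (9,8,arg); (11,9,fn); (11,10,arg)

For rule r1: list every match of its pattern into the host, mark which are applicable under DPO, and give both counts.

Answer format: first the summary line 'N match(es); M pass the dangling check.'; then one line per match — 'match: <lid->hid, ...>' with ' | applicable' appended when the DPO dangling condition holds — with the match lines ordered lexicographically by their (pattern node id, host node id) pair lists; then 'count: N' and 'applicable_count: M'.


1 match(es); 0 pass the dangling check.
match: 0->5, 1->2, 2->0, 3->1, 4->4
count: 1
applicable_count: 0


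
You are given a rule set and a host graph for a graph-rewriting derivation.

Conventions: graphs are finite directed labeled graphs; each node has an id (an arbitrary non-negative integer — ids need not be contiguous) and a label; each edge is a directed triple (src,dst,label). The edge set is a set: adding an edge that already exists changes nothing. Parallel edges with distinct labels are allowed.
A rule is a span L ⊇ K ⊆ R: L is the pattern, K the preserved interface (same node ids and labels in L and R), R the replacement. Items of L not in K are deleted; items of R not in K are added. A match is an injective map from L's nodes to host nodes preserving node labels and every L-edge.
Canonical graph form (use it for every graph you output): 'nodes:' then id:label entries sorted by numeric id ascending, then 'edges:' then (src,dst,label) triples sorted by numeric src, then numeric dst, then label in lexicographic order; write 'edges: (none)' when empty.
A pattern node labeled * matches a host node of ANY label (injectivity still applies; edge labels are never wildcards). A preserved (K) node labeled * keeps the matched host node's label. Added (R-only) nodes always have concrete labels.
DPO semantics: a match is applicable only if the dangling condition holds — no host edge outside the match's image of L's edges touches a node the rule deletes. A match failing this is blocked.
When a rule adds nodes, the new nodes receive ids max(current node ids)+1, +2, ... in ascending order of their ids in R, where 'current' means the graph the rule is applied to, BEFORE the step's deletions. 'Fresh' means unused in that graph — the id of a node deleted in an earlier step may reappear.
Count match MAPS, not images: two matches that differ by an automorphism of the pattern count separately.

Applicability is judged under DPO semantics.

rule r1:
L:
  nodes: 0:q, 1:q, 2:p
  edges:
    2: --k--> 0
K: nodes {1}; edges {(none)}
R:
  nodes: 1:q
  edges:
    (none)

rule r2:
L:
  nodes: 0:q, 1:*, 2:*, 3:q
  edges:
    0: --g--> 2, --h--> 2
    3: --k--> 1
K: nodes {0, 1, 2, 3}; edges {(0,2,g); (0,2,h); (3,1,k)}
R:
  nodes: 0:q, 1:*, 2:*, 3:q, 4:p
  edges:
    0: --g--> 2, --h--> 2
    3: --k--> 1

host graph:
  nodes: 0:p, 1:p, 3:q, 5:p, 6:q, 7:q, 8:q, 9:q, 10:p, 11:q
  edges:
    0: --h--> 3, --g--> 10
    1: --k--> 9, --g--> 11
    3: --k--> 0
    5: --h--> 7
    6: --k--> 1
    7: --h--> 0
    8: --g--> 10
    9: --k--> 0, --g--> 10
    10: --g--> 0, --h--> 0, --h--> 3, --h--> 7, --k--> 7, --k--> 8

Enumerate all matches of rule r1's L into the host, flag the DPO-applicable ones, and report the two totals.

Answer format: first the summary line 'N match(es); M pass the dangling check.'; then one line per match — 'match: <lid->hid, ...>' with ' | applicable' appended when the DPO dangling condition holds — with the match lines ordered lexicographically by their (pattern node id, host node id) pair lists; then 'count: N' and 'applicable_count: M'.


15 match(es); 0 pass the dangling check.
match: 0->7, 1->3, 2->10
match: 0->7, 1->6, 2->10
match: 0->7, 1->8, 2->10
match: 0->7, 1->9, 2->10
match: 0->7, 1->11, 2->10
match: 0->8, 1->3, 2->10
match: 0->8, 1->6, 2->10
match: 0->8, 1->7, 2->10
match: 0->8, 1->9, 2->10
match: 0->8, 1->11, 2->10
match: 0->9, 1->3, 2->1
match: 0->9, 1->6, 2->1
match: 0->9, 1->7, 2->1
match: 0->9, 1->8, 2->1
match: 0->9, 1->11, 2->1
count: 15
applicable_count: 0


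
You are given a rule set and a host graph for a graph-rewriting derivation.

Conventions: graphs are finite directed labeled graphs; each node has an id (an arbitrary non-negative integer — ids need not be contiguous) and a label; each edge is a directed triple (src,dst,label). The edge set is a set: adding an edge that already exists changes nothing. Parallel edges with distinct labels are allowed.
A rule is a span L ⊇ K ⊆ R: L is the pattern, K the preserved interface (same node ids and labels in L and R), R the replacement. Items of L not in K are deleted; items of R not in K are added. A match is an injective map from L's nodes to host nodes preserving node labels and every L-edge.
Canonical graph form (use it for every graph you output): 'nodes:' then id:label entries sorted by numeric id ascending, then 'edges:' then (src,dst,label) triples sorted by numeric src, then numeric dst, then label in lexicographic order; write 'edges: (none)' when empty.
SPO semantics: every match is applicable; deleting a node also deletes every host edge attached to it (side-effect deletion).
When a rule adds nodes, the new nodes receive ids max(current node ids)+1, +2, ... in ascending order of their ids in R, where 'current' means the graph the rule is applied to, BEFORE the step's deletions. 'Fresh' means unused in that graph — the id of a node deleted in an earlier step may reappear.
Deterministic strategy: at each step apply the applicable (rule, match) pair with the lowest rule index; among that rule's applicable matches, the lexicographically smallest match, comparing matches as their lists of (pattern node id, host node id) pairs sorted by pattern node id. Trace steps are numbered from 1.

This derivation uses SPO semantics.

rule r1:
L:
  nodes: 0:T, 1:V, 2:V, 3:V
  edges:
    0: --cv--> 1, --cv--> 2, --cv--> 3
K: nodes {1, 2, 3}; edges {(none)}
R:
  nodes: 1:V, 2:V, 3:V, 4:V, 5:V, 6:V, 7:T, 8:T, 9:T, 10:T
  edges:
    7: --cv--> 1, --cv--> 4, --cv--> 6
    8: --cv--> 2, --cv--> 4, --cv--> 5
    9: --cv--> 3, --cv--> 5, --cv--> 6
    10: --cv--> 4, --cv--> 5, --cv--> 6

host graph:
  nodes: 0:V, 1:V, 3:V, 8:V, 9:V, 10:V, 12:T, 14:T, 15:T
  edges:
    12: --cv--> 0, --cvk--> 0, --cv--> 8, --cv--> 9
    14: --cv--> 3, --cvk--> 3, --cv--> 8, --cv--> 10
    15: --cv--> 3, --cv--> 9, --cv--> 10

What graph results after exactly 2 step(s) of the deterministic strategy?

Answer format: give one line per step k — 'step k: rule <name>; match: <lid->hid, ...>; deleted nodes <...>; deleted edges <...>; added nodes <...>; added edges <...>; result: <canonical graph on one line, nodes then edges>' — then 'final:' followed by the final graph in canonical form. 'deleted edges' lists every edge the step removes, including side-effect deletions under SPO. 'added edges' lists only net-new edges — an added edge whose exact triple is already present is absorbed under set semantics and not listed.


step 1: rule r1; match: 0->12, 1->0, 2->8, 3->9; deleted nodes 12; deleted edges (12,0,cv); (12,0,cvk); (12,8,cv); (12,9,cv); added nodes 16, 17, 18, 19, 20, 21, 22; added edges (19,0,cv); (19,16,cv); (19,18,cv); (20,8,cv); (20,16,cv); (20,17,cv); (21,9,cv); (21,17,cv); (21,18,cv); (22,16,cv); (22,17,cv); (22,18,cv); result: nodes: 0:V, 1:V, 3:V, 8:V, 9:V, 10:V, 14:T, 15:T, 16:V, 17:V, 18:V, 19:T, 20:T, 21:T, 22:T edges: (14,3,cv); (14,3,cvk); (14,8,cv); (14,10,cv); (15,3,cv); (15,9,cv); (15,10,cv); (19,0,cv); (19,16,cv); (19,18,cv); (20,8,cv); (20,16,cv); (20,17,cv); (21,9,cv); (21,17,cv); (21,18,cv); (22,16,cv); (22,17,cv); (22,18,cv)
step 2: rule r1; match: 0->14, 1->3, 2->8, 3->10; deleted nodes 14; deleted edges (14,3,cv); (14,3,cvk); (14,8,cv); (14,10,cv); added nodes 23, 24, 25, 26, 27, 28, 29; added edges (26,3,cv); (26,23,cv); (26,25,cv); (27,8,cv); (27,23,cv); (27,24,cv); (28,10,cv); (28,24,cv); (28,25,cv); (29,23,cv); (29,24,cv); (29,25,cv); result: nodes: 0:V, 1:V, 3:V, 8:V, 9:V, 10:V, 15:T, 16:V, 17:V, 18:V, 19:T, 20:T, 21:T, 22:T, 23:V, 24:V, 25:V, 26:T, 27:T, 28:T, 29:T edges: (15,3,cv); (15,9,cv); (15,10,cv); (19,0,cv); (19,16,cv); (19,18,cv); (20,8,cv); (20,16,cv); (20,17,cv); (21,9,cv); (21,17,cv); (21,18,cv); (22,16,cv); (22,17,cv); (22,18,cv); (26,3,cv); (26,23,cv); (26,25,cv); (27,8,cv); (27,23,cv); (27,24,cv); (28,10,cv); (28,24,cv); (28,25,cv); (29,23,cv); (29,24,cv); (29,25,cv)
final:
nodes: 0:V, 1:V, 3:V, 8:V, 9:V, 10:V, 15:T, 16:V, 17:V, 18:V, 19:T, 20:T, 21:T, 22:T, 23:V, 24:V, 25:V, 26:T, 27:T, 28:T, 29:T
edges: (15,3,cv); (15,9,cv); (15,10,cv); (19,0,cv); (19,16,cv); (19,18,cv); (20,8,cv); (20,16,cv); (20,17,cv); (21,9,cv); (21,17,cv); (21,18,cv); (22,16,cv); (22,17,cv); (22,18,cv); (26,3,cv); (26,23,cv); (26,25,cv); (27,8,cv); (27,23,cv); (27,24,cv); (28,10,cv); (28,24,cv); (28,25,cv); (29,23,cv); (29,24,cv); (29,25,cv)


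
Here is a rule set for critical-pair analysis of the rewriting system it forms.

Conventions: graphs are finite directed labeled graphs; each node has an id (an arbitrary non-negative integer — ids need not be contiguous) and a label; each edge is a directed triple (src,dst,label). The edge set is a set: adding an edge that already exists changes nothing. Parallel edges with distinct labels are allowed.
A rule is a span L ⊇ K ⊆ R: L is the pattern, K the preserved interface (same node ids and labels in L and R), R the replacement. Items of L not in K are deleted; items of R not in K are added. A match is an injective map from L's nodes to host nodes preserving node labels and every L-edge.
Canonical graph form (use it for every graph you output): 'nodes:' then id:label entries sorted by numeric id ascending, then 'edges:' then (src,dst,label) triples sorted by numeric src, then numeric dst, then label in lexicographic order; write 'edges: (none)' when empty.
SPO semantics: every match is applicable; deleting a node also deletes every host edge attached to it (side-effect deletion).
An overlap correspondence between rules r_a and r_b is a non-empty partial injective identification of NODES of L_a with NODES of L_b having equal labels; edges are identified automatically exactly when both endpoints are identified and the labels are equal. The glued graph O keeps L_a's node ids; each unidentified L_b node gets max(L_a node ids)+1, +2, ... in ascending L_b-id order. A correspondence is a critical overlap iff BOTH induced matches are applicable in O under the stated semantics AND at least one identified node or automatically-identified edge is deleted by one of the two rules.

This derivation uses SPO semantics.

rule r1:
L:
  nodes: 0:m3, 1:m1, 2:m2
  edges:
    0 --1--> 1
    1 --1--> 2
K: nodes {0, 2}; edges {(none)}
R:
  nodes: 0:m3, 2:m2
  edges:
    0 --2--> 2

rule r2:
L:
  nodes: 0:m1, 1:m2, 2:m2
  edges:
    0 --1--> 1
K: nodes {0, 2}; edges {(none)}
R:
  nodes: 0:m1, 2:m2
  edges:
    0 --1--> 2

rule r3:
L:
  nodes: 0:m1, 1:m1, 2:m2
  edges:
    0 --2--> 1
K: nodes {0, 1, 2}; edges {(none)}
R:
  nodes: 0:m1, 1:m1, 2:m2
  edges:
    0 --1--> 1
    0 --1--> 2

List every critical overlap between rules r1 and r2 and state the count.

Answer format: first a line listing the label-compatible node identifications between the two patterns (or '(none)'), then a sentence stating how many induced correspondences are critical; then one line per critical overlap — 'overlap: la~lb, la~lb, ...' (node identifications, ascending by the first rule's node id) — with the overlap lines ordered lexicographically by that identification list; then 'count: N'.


label-compatible node identifications between L(r1) and L(r2): 1~0, 2~1, 2~2
4 of the induced correspondences are critical overlaps of r1 and r2.
overlap: 1~0
overlap: 1~0, 2~1
overlap: 1~0, 2~2
overlap: 2~1
count: 4


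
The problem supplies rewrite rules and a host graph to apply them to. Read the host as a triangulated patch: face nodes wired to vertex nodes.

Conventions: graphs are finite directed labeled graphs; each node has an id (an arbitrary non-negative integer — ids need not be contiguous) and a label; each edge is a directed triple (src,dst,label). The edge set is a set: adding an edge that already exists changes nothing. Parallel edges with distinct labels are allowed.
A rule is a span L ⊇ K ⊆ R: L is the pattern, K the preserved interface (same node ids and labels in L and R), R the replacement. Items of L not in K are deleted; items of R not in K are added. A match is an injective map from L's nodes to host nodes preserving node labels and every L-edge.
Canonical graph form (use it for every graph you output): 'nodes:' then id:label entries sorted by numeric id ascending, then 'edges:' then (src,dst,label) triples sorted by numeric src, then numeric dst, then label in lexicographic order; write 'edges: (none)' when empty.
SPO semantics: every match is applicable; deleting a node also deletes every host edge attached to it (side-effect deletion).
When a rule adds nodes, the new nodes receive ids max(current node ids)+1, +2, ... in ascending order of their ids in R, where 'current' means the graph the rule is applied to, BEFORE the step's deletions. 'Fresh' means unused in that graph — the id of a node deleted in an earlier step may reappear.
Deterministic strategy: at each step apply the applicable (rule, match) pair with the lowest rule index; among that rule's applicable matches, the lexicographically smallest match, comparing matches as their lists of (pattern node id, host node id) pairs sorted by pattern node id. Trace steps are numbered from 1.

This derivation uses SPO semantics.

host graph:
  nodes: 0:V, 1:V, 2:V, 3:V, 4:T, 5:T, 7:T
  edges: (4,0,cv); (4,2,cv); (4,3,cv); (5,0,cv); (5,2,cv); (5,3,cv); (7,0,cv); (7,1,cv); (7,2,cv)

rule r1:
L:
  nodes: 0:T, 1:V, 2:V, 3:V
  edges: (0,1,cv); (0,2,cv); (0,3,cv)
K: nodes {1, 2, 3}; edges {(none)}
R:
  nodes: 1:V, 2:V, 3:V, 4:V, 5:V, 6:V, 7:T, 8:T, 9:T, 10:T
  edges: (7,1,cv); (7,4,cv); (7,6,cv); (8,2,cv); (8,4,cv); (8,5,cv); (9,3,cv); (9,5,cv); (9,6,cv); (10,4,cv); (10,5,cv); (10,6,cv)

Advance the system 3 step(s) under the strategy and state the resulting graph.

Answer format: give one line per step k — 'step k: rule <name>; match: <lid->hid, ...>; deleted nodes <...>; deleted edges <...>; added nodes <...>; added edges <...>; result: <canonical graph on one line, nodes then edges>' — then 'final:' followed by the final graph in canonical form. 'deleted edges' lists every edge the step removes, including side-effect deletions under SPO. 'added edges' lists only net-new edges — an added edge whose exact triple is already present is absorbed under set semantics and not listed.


step 1: rule r1; match: 0->4, 1->0, 2->2, 3->3; deleted nodes 4; deleted edges (4,0,cv); (4,2,cv); (4,3,cv); added nodes 8, 9, 10, 11, 12, 13, 14; added edges (11,0,cv); (11,8,cv); (11,10,cv); (12,2,cv); (12,8,cv); (12,9,cv); (13,3,cv); (13,9,cv); (13,10,cv); (14,8,cv); (14,9,cv); (14,10,cv); result: nodes: 0:V, 1:V, 2:V, 3:V, 5:T, 7:T, 8:V, 9:V, 10:V, 11:T, 12:T, 13:T, 14:T edges: (5,0,cv); (5,2,cv); (5,3,cv); (7,0,cv); (7,1,cv); (7,2,cv); (11,0,cv); (11,8,cv); (11,10,cv); (12,2,cv); (12,8,cv); (12,9,cv); (13,3,cv); (13,9,cv); (13,10,cv); (14,8,cv); (14,9,cv); (14,10,cv)
step 2: rule r1; match: 0->5, 1->0, 2->2, 3->3; deleted nodes 5; deleted edges (5,0,cv); (5,2,cv); (5,3,cv); added nodes 15, 16, 17, 18, 19, 20, 21; added edges (18,0,cv); (18,15,cv); (18,17,cv); (19,2,cv); (19,15,cv); (19,16,cv); (20,3,cv); (20,16,cv); (20,17,cv); (21,15,cv); (21,16,cv); (21,17,cv); result: nodes: 0:V, 1:V, 2:V, 3:V, 7:T, 8:V, 9:V, 10:V, 11:T, 12:T, 13:T, 14:T, 15:V, 16:V, 17:V, 18:T, 19:T, 20:T, 21:T edges: (7,0,cv); (7,1,cv); (7,2,cv); (11,0,cv); (11,8,cv); (11,10,cv); (12,2,cv); (12,8,cv); (12,9,cv); (13,3,cv); (13,9,cv); (13,10,cv); (14,8,cv); (14,9,cv); (14,10,cv); (18,0,cv); (18,15,cv); (18,17,cv); (19,2,cv); (19,15,cv); (19,16,cv); (20,3,cv); (20,16,cv); (20,17,cv); (21,15,cv); (21,16,cv); (21,17,cv)
step 3: rule r1; match: 0->7, 1->0, 2->1, 3->2; deleted nodes 7; deleted edges (7,0,cv); (7,1,cv); (7,2,cv); added nodes 22, 23, 24, 25, 26, 27, 28; added edges (25,0,cv); (25,22,cv); (25,24,cv); (26,1,cv); (26,22,cv); (26,23,cv); (27,2,cv); (27,23,cv); (27,24,cv); (28,22,cv); (28,23,cv); (28,24,cv); result: nodes: 0:V, 1:V, 2:V, 3:V, 8:V, 9:V, 10:V, 11:T, 12:T, 13:T, 14:T, 15:V, 16:V, 17:V, 18:T, 19:T, 20:T, 21:T, 22:V, 23:V, 24:V, 25:T, 26:T, 27:T, 28:T edges: (11,0,cv); (11,8,cv); (11,10,cv); (12,2,cv); (12,8,cv); (12,9,cv); (13,3,cv); (13,9,cv); (13,10,cv); (14,8,cv); (14,9,cv); (14,10,cv); (18,0,cv); (18,15,cv); (18,17,cv); (19,2,cv); (19,15,cv); (19,16,cv); (20,3,cv); (20,16,cv); (20,17,cv); (21,15,cv); (21,16,cv); (21,17,cv); (25,0,cv); (25,22,cv); (25,24,cv); (26,1,cv); (26,22,cv); (26,23,cv); (27,2,cv); (27,23,cv); (27,24,cv); (28,22,cv); (28,23,cv); (28,24,cv)
final:
nodes: 0:V, 1:V, 2:V, 3:V, 8:V, 9:V, 10:V, 11:T, 12:T, 13:T, 14:T, 15:V, 16:V, 17:V, 18:T, 19:T, 20:T, 21:T, 22:V, 23:V, 24:V, 25:T, 26:T, 27:T, 28:T
edges: (11,0,cv); (11,8,cv); (11,10,cv); (12,2,cv); (12,8,cv); (12,9,cv); (13,3,cv); (13,9,cv); (13,10,cv); (14,8,cv); (14,9,cv); (14,10,cv); (18,0,cv); (18,15,cv); (18,17,cv); (19,2,cv); (19,15,cv); (19,16,cv); (20,3,cv); (20,16,cv); (20,17,cv); (21,15,cv); (21,16,cv); (21,17,cv); (25,0,cv); (25,22,cv); (25,24,cv); (26,1,cv); (26,22,cv); (26,23,cv); (27,2,cv); (27,23,cv); (27,24,cv); (28,22,cv); (28,23,cv); (28,24,cv)
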